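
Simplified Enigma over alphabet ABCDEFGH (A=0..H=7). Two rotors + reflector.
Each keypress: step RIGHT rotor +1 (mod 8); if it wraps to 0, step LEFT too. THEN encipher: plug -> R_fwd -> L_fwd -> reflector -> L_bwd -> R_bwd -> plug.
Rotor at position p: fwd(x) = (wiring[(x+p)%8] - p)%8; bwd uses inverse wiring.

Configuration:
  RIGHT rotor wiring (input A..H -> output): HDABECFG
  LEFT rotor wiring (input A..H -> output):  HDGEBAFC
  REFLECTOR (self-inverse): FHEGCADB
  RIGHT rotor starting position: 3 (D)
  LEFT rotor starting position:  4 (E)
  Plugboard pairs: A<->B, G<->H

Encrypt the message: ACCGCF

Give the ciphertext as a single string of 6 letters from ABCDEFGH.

Answer: CEHDEC

Derivation:
Char 1 ('A'): step: R->4, L=4; A->plug->B->R->G->L->C->refl->E->L'->B->R'->C->plug->C
Char 2 ('C'): step: R->5, L=4; C->plug->C->R->B->L->E->refl->C->L'->G->R'->E->plug->E
Char 3 ('C'): step: R->6, L=4; C->plug->C->R->B->L->E->refl->C->L'->G->R'->G->plug->H
Char 4 ('G'): step: R->7, L=4; G->plug->H->R->G->L->C->refl->E->L'->B->R'->D->plug->D
Char 5 ('C'): step: R->0, L->5 (L advanced); C->plug->C->R->A->L->D->refl->G->L'->E->R'->E->plug->E
Char 6 ('F'): step: R->1, L=5; F->plug->F->R->E->L->G->refl->D->L'->A->R'->C->plug->C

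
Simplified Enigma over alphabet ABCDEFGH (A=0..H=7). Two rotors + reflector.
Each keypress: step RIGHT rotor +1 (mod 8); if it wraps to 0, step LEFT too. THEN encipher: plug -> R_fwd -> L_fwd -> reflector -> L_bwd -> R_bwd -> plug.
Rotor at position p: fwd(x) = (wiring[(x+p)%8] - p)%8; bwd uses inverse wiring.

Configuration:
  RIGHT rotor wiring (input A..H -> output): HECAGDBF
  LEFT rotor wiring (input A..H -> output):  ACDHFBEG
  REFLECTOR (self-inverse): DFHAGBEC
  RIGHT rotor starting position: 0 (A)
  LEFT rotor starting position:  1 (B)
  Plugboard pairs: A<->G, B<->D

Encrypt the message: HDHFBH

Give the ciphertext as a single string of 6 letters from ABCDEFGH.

Answer: FGAAAE

Derivation:
Char 1 ('H'): step: R->1, L=1; H->plug->H->R->G->L->F->refl->B->L'->A->R'->F->plug->F
Char 2 ('D'): step: R->2, L=1; D->plug->B->R->G->L->F->refl->B->L'->A->R'->A->plug->G
Char 3 ('H'): step: R->3, L=1; H->plug->H->R->H->L->H->refl->C->L'->B->R'->G->plug->A
Char 4 ('F'): step: R->4, L=1; F->plug->F->R->A->L->B->refl->F->L'->G->R'->G->plug->A
Char 5 ('B'): step: R->5, L=1; B->plug->D->R->C->L->G->refl->E->L'->D->R'->G->plug->A
Char 6 ('H'): step: R->6, L=1; H->plug->H->R->F->L->D->refl->A->L'->E->R'->E->plug->E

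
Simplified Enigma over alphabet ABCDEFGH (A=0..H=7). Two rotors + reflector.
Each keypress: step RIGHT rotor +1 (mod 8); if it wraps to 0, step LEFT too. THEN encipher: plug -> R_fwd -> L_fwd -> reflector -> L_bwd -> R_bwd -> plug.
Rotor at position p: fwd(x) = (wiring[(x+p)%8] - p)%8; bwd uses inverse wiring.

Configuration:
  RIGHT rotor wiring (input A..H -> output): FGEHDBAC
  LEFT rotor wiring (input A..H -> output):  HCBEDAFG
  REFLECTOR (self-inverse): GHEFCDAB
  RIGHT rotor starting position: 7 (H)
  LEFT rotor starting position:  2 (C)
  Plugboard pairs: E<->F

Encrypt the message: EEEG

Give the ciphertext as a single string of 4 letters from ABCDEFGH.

Char 1 ('E'): step: R->0, L->3 (L advanced); E->plug->F->R->B->L->A->refl->G->L'->H->R'->D->plug->D
Char 2 ('E'): step: R->1, L=3; E->plug->F->R->H->L->G->refl->A->L'->B->R'->G->plug->G
Char 3 ('E'): step: R->2, L=3; E->plug->F->R->A->L->B->refl->H->L'->G->R'->E->plug->F
Char 4 ('G'): step: R->3, L=3; G->plug->G->R->D->L->C->refl->E->L'->F->R'->D->plug->D

Answer: DGFD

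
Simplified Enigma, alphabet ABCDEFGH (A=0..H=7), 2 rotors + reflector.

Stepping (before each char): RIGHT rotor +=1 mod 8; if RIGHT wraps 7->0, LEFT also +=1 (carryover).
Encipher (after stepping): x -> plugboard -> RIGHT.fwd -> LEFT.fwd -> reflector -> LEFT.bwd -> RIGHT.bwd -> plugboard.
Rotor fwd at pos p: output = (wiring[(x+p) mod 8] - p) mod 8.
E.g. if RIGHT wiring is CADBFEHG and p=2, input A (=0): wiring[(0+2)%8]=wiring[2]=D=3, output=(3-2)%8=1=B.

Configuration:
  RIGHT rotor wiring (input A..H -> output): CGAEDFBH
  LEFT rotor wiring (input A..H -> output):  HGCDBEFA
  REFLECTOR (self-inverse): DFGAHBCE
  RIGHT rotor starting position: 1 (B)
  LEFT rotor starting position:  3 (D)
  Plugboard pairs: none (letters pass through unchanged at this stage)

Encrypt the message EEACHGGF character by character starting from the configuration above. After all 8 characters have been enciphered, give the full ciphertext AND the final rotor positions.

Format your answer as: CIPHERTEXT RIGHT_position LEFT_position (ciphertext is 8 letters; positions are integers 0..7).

Char 1 ('E'): step: R->2, L=3; E->plug->E->R->H->L->H->refl->E->L'->F->R'->F->plug->F
Char 2 ('E'): step: R->3, L=3; E->plug->E->R->E->L->F->refl->B->L'->C->R'->C->plug->C
Char 3 ('A'): step: R->4, L=3; A->plug->A->R->H->L->H->refl->E->L'->F->R'->C->plug->C
Char 4 ('C'): step: R->5, L=3; C->plug->C->R->C->L->B->refl->F->L'->E->R'->B->plug->B
Char 5 ('H'): step: R->6, L=3; H->plug->H->R->H->L->H->refl->E->L'->F->R'->G->plug->G
Char 6 ('G'): step: R->7, L=3; G->plug->G->R->G->L->D->refl->A->L'->A->R'->A->plug->A
Char 7 ('G'): step: R->0, L->4 (L advanced); G->plug->G->R->B->L->A->refl->D->L'->E->R'->D->plug->D
Char 8 ('F'): step: R->1, L=4; F->plug->F->R->A->L->F->refl->B->L'->C->R'->D->plug->D
Final: ciphertext=FCCBGADD, RIGHT=1, LEFT=4

Answer: FCCBGADD 1 4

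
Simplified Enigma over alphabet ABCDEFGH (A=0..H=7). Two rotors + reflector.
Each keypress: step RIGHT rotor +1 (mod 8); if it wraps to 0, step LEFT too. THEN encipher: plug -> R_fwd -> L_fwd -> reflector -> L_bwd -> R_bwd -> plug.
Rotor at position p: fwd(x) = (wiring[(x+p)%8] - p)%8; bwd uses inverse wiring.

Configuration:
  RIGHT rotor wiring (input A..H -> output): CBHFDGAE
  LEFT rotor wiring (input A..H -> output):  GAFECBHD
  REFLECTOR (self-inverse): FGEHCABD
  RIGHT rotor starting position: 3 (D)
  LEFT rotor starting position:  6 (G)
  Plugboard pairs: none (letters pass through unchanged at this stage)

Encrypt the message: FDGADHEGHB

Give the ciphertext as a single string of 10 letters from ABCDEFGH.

Char 1 ('F'): step: R->4, L=6; F->plug->F->R->F->L->G->refl->B->L'->A->R'->D->plug->D
Char 2 ('D'): step: R->5, L=6; D->plug->D->R->F->L->G->refl->B->L'->A->R'->G->plug->G
Char 3 ('G'): step: R->6, L=6; G->plug->G->R->F->L->G->refl->B->L'->A->R'->H->plug->H
Char 4 ('A'): step: R->7, L=6; A->plug->A->R->F->L->G->refl->B->L'->A->R'->D->plug->D
Char 5 ('D'): step: R->0, L->7 (L advanced); D->plug->D->R->F->L->D->refl->H->L'->B->R'->B->plug->B
Char 6 ('H'): step: R->1, L=7; H->plug->H->R->B->L->H->refl->D->L'->F->R'->E->plug->E
Char 7 ('E'): step: R->2, L=7; E->plug->E->R->G->L->C->refl->E->L'->A->R'->G->plug->G
Char 8 ('G'): step: R->3, L=7; G->plug->G->R->G->L->C->refl->E->L'->A->R'->B->plug->B
Char 9 ('H'): step: R->4, L=7; H->plug->H->R->B->L->H->refl->D->L'->F->R'->F->plug->F
Char 10 ('B'): step: R->5, L=7; B->plug->B->R->D->L->G->refl->B->L'->C->R'->F->plug->F

Answer: DGHDBEGBFF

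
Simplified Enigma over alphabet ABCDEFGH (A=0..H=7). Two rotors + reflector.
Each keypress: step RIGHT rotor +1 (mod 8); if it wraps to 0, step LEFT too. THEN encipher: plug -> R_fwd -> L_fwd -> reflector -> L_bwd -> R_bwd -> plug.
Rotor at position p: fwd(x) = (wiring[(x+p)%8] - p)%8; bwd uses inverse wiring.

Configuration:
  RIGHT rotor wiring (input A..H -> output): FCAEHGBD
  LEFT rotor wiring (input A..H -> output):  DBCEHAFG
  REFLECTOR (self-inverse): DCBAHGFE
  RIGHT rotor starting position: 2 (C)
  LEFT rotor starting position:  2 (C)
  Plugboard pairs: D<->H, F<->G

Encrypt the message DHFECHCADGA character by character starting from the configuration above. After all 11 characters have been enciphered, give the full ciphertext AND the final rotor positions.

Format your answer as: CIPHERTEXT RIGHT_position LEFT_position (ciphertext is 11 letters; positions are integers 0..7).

Answer: FCEADAGBBBF 5 3

Derivation:
Char 1 ('D'): step: R->3, L=2; D->plug->H->R->F->L->E->refl->H->L'->H->R'->G->plug->F
Char 2 ('H'): step: R->4, L=2; H->plug->D->R->H->L->H->refl->E->L'->F->R'->C->plug->C
Char 3 ('F'): step: R->5, L=2; F->plug->G->R->H->L->H->refl->E->L'->F->R'->E->plug->E
Char 4 ('E'): step: R->6, L=2; E->plug->E->R->C->L->F->refl->G->L'->D->R'->A->plug->A
Char 5 ('C'): step: R->7, L=2; C->plug->C->R->D->L->G->refl->F->L'->C->R'->H->plug->D
Char 6 ('H'): step: R->0, L->3 (L advanced); H->plug->D->R->E->L->D->refl->A->L'->F->R'->A->plug->A
Char 7 ('C'): step: R->1, L=3; C->plug->C->R->D->L->C->refl->B->L'->A->R'->F->plug->G
Char 8 ('A'): step: R->2, L=3; A->plug->A->R->G->L->G->refl->F->L'->C->R'->B->plug->B
Char 9 ('D'): step: R->3, L=3; D->plug->H->R->F->L->A->refl->D->L'->E->R'->B->plug->B
Char 10 ('G'): step: R->4, L=3; G->plug->F->R->G->L->G->refl->F->L'->C->R'->B->plug->B
Char 11 ('A'): step: R->5, L=3; A->plug->A->R->B->L->E->refl->H->L'->H->R'->G->plug->F
Final: ciphertext=FCEADAGBBBF, RIGHT=5, LEFT=3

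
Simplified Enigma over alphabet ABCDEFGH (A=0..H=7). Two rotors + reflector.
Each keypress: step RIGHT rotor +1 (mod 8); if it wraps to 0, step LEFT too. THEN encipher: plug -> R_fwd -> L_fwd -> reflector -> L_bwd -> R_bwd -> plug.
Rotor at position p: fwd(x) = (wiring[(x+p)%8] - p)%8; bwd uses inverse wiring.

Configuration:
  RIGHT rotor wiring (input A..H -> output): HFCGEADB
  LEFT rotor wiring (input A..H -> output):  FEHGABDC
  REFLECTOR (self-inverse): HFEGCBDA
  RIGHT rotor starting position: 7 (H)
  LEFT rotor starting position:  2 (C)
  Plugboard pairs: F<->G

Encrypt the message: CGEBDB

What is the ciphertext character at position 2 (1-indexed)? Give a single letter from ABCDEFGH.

Char 1 ('C'): step: R->0, L->3 (L advanced); C->plug->C->R->C->L->G->refl->D->L'->A->R'->F->plug->G
Char 2 ('G'): step: R->1, L=3; G->plug->F->R->C->L->G->refl->D->L'->A->R'->G->plug->F

F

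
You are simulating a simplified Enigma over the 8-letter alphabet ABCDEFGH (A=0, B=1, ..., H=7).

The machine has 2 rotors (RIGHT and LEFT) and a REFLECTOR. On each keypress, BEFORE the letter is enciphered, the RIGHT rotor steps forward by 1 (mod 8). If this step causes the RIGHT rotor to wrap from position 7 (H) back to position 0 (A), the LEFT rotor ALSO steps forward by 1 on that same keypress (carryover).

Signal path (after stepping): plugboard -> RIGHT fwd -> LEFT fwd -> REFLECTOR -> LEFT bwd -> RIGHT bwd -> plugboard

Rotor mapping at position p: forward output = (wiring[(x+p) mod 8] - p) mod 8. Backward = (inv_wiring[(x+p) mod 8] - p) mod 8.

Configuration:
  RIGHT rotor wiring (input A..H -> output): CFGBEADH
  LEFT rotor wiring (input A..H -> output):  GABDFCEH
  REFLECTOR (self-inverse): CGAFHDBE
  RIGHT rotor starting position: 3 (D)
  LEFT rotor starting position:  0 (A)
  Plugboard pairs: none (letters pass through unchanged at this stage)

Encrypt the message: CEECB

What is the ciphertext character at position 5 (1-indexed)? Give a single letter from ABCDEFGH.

Char 1 ('C'): step: R->4, L=0; C->plug->C->R->H->L->H->refl->E->L'->G->R'->E->plug->E
Char 2 ('E'): step: R->5, L=0; E->plug->E->R->A->L->G->refl->B->L'->C->R'->C->plug->C
Char 3 ('E'): step: R->6, L=0; E->plug->E->R->A->L->G->refl->B->L'->C->R'->H->plug->H
Char 4 ('C'): step: R->7, L=0; C->plug->C->R->G->L->E->refl->H->L'->H->R'->D->plug->D
Char 5 ('B'): step: R->0, L->1 (L advanced); B->plug->B->R->F->L->D->refl->F->L'->H->R'->H->plug->H

H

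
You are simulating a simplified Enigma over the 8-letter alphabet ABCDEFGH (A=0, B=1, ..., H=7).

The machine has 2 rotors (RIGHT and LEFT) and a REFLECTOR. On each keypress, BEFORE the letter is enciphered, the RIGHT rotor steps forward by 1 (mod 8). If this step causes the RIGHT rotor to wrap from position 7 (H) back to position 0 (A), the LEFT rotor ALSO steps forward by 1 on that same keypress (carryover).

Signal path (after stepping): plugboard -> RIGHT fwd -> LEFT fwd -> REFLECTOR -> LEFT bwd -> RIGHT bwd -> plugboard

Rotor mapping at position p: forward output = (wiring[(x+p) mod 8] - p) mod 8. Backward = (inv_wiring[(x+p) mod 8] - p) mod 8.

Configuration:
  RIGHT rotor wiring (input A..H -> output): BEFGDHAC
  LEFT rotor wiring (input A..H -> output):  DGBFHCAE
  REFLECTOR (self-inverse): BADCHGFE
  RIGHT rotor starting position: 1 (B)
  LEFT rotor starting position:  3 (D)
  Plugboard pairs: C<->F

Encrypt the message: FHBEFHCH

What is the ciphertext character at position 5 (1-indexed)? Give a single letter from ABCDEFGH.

Char 1 ('F'): step: R->2, L=3; F->plug->C->R->B->L->E->refl->H->L'->C->R'->H->plug->H
Char 2 ('H'): step: R->3, L=3; H->plug->H->R->C->L->H->refl->E->L'->B->R'->G->plug->G
Char 3 ('B'): step: R->4, L=3; B->plug->B->R->D->L->F->refl->G->L'->H->R'->A->plug->A
Char 4 ('E'): step: R->5, L=3; E->plug->E->R->H->L->G->refl->F->L'->D->R'->B->plug->B
Char 5 ('F'): step: R->6, L=3; F->plug->C->R->D->L->F->refl->G->L'->H->R'->E->plug->E

E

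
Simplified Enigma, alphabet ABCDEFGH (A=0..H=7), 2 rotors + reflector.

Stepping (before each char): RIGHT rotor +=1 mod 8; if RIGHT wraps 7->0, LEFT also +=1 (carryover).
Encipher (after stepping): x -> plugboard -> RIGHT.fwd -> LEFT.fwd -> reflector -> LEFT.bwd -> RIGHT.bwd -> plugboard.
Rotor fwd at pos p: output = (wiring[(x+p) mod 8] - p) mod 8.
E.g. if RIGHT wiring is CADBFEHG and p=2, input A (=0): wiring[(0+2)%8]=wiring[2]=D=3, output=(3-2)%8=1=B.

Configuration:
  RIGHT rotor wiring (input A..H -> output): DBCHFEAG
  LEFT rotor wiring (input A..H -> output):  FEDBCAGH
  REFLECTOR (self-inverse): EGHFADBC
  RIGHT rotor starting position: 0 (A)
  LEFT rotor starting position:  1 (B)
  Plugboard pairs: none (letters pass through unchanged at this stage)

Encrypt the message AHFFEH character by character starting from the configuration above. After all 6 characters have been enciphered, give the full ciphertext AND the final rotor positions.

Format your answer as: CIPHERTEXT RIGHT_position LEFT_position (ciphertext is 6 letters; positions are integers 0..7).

Char 1 ('A'): step: R->1, L=1; A->plug->A->R->A->L->D->refl->F->L'->F->R'->G->plug->G
Char 2 ('H'): step: R->2, L=1; H->plug->H->R->H->L->E->refl->A->L'->C->R'->D->plug->D
Char 3 ('F'): step: R->3, L=1; F->plug->F->R->A->L->D->refl->F->L'->F->R'->D->plug->D
Char 4 ('F'): step: R->4, L=1; F->plug->F->R->F->L->F->refl->D->L'->A->R'->B->plug->B
Char 5 ('E'): step: R->5, L=1; E->plug->E->R->E->L->H->refl->C->L'->B->R'->C->plug->C
Char 6 ('H'): step: R->6, L=1; H->plug->H->R->G->L->G->refl->B->L'->D->R'->D->plug->D
Final: ciphertext=GDDBCD, RIGHT=6, LEFT=1

Answer: GDDBCD 6 1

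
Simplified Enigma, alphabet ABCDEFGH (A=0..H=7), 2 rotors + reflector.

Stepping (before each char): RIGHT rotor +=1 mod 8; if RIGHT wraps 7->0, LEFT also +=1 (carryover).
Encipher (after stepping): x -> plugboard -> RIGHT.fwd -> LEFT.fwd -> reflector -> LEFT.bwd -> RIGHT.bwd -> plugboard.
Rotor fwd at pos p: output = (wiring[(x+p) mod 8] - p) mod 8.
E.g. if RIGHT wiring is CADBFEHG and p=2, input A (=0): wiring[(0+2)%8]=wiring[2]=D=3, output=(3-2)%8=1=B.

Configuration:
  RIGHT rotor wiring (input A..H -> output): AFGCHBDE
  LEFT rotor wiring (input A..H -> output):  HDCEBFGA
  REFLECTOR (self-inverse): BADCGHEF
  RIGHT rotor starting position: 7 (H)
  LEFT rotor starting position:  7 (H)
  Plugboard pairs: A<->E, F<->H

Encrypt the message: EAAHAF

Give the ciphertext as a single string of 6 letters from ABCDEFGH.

Answer: BBHDCH

Derivation:
Char 1 ('E'): step: R->0, L->0 (L advanced); E->plug->A->R->A->L->H->refl->F->L'->F->R'->B->plug->B
Char 2 ('A'): step: R->1, L=0; A->plug->E->R->A->L->H->refl->F->L'->F->R'->B->plug->B
Char 3 ('A'): step: R->2, L=0; A->plug->E->R->B->L->D->refl->C->L'->C->R'->F->plug->H
Char 4 ('H'): step: R->3, L=0; H->plug->F->R->F->L->F->refl->H->L'->A->R'->D->plug->D
Char 5 ('A'): step: R->4, L=0; A->plug->E->R->E->L->B->refl->A->L'->H->R'->C->plug->C
Char 6 ('F'): step: R->5, L=0; F->plug->H->R->C->L->C->refl->D->L'->B->R'->F->plug->H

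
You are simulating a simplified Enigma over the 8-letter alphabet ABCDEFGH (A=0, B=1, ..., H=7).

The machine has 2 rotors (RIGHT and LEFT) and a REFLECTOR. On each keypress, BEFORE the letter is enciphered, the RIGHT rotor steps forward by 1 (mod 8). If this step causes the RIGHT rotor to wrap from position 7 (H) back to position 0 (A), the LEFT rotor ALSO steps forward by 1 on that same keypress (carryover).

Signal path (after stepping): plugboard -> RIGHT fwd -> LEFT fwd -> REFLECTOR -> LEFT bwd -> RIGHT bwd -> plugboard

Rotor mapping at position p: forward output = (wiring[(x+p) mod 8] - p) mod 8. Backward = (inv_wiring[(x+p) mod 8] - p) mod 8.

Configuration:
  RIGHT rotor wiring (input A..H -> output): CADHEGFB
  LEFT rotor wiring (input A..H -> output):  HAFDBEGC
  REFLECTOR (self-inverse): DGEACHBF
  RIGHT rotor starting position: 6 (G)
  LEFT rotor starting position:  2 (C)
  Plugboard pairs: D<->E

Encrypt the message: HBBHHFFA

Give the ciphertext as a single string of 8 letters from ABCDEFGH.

Char 1 ('H'): step: R->7, L=2; H->plug->H->R->G->L->F->refl->H->L'->C->R'->A->plug->A
Char 2 ('B'): step: R->0, L->3 (L advanced); B->plug->B->R->A->L->A->refl->D->L'->D->R'->C->plug->C
Char 3 ('B'): step: R->1, L=3; B->plug->B->R->C->L->B->refl->G->L'->B->R'->H->plug->H
Char 4 ('H'): step: R->2, L=3; H->plug->H->R->G->L->F->refl->H->L'->E->R'->D->plug->E
Char 5 ('H'): step: R->3, L=3; H->plug->H->R->A->L->A->refl->D->L'->D->R'->C->plug->C
Char 6 ('F'): step: R->4, L=3; F->plug->F->R->E->L->H->refl->F->L'->G->R'->E->plug->D
Char 7 ('F'): step: R->5, L=3; F->plug->F->R->G->L->F->refl->H->L'->E->R'->C->plug->C
Char 8 ('A'): step: R->6, L=3; A->plug->A->R->H->L->C->refl->E->L'->F->R'->E->plug->D

Answer: ACHECDCD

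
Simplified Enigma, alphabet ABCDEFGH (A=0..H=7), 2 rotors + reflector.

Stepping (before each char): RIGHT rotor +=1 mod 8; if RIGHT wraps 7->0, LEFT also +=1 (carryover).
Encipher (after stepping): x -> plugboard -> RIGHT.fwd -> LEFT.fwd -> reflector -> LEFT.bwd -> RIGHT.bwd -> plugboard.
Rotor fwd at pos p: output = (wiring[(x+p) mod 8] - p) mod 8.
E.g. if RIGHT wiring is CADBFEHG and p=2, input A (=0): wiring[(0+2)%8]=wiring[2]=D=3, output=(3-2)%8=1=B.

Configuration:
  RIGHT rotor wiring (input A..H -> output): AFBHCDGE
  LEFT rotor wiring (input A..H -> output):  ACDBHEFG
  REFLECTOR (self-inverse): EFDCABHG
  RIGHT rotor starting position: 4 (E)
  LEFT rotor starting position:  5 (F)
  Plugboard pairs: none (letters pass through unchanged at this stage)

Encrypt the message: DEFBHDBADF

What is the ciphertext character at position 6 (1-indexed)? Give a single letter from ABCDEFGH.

Char 1 ('D'): step: R->5, L=5; D->plug->D->R->D->L->D->refl->C->L'->H->R'->C->plug->C
Char 2 ('E'): step: R->6, L=5; E->plug->E->R->D->L->D->refl->C->L'->H->R'->D->plug->D
Char 3 ('F'): step: R->7, L=5; F->plug->F->R->D->L->D->refl->C->L'->H->R'->H->plug->H
Char 4 ('B'): step: R->0, L->6 (L advanced); B->plug->B->R->F->L->D->refl->C->L'->C->R'->E->plug->E
Char 5 ('H'): step: R->1, L=6; H->plug->H->R->H->L->G->refl->H->L'->A->R'->B->plug->B
Char 6 ('D'): step: R->2, L=6; D->plug->D->R->B->L->A->refl->E->L'->D->R'->H->plug->H

H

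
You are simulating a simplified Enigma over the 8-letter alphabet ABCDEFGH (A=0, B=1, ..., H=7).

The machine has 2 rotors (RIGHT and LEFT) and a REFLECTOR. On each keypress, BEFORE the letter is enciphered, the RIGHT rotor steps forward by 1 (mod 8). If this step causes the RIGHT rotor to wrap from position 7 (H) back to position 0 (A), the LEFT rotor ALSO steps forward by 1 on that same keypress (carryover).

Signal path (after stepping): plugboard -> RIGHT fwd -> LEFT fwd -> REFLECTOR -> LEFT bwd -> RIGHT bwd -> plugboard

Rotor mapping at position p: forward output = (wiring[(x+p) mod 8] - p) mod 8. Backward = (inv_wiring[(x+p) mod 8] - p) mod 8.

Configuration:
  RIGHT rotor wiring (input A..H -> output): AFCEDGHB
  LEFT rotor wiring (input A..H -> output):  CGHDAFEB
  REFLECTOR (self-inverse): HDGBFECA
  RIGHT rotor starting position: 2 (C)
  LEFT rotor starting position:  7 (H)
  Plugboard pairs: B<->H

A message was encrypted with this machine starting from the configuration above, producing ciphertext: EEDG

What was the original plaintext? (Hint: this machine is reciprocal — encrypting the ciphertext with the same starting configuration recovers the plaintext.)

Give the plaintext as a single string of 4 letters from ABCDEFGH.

Answer: HAHA

Derivation:
Char 1 ('E'): step: R->3, L=7; E->plug->E->R->G->L->G->refl->C->L'->A->R'->B->plug->H
Char 2 ('E'): step: R->4, L=7; E->plug->E->R->E->L->E->refl->F->L'->H->R'->A->plug->A
Char 3 ('D'): step: R->5, L=7; D->plug->D->R->D->L->A->refl->H->L'->C->R'->B->plug->H
Char 4 ('G'): step: R->6, L=7; G->plug->G->R->F->L->B->refl->D->L'->B->R'->A->plug->A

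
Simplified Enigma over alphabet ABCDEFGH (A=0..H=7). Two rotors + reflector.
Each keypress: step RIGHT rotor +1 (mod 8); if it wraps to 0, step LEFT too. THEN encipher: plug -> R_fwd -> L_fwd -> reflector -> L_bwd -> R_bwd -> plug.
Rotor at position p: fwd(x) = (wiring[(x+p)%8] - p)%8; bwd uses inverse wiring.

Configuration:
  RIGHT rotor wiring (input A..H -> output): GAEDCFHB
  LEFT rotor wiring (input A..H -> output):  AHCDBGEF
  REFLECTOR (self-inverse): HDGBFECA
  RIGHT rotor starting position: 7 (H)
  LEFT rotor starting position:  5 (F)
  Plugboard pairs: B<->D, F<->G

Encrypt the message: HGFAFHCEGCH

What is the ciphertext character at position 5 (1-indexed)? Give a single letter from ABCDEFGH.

Char 1 ('H'): step: R->0, L->6 (L advanced); H->plug->H->R->B->L->H->refl->A->L'->H->R'->G->plug->F
Char 2 ('G'): step: R->1, L=6; G->plug->F->R->G->L->D->refl->B->L'->D->R'->B->plug->D
Char 3 ('F'): step: R->2, L=6; F->plug->G->R->E->L->E->refl->F->L'->F->R'->E->plug->E
Char 4 ('A'): step: R->3, L=6; A->plug->A->R->A->L->G->refl->C->L'->C->R'->C->plug->C
Char 5 ('F'): step: R->4, L=6; F->plug->G->R->A->L->G->refl->C->L'->C->R'->E->plug->E

E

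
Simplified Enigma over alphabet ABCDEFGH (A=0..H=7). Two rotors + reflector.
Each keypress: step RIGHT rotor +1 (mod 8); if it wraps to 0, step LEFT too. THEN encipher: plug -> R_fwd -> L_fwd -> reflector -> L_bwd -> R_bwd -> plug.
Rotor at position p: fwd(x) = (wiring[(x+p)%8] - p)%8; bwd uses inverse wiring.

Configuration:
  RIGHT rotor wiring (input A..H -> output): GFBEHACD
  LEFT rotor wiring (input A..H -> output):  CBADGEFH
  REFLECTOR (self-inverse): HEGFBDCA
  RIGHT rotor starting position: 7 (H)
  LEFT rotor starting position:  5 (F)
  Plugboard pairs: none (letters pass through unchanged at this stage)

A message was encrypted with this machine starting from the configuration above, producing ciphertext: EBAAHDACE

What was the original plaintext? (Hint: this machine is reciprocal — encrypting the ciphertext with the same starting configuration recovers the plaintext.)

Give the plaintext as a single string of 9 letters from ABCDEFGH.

Answer: DDGGCHDFG

Derivation:
Char 1 ('E'): step: R->0, L->6 (L advanced); E->plug->E->R->H->L->G->refl->C->L'->E->R'->D->plug->D
Char 2 ('B'): step: R->1, L=6; B->plug->B->R->A->L->H->refl->A->L'->G->R'->D->plug->D
Char 3 ('A'): step: R->2, L=6; A->plug->A->R->H->L->G->refl->C->L'->E->R'->G->plug->G
Char 4 ('A'): step: R->3, L=6; A->plug->A->R->B->L->B->refl->E->L'->C->R'->G->plug->G
Char 5 ('H'): step: R->4, L=6; H->plug->H->R->A->L->H->refl->A->L'->G->R'->C->plug->C
Char 6 ('D'): step: R->5, L=6; D->plug->D->R->B->L->B->refl->E->L'->C->R'->H->plug->H
Char 7 ('A'): step: R->6, L=6; A->plug->A->R->E->L->C->refl->G->L'->H->R'->D->plug->D
Char 8 ('C'): step: R->7, L=6; C->plug->C->R->G->L->A->refl->H->L'->A->R'->F->plug->F
Char 9 ('E'): step: R->0, L->7 (L advanced); E->plug->E->R->H->L->G->refl->C->L'->C->R'->G->plug->G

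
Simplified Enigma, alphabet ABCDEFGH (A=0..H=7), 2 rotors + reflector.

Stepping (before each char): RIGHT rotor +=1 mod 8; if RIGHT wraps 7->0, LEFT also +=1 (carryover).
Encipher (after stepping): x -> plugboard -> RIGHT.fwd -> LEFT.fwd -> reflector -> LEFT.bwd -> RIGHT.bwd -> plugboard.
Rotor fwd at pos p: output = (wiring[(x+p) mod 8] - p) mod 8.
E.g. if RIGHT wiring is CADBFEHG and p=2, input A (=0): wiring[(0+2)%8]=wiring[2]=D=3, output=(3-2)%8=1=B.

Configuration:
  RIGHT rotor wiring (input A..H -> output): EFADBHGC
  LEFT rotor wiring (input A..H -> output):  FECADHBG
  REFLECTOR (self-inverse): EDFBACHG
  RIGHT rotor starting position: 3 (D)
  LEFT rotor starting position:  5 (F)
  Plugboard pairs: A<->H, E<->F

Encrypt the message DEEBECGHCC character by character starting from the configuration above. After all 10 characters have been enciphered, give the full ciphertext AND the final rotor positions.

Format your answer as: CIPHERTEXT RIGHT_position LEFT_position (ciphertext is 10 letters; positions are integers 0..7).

Answer: CBHGCAAFBG 5 6

Derivation:
Char 1 ('D'): step: R->4, L=5; D->plug->D->R->G->L->D->refl->B->L'->C->R'->C->plug->C
Char 2 ('E'): step: R->5, L=5; E->plug->F->R->D->L->A->refl->E->L'->B->R'->B->plug->B
Char 3 ('E'): step: R->6, L=5; E->plug->F->R->F->L->F->refl->C->L'->A->R'->A->plug->H
Char 4 ('B'): step: R->7, L=5; B->plug->B->R->F->L->F->refl->C->L'->A->R'->G->plug->G
Char 5 ('E'): step: R->0, L->6 (L advanced); E->plug->F->R->H->L->B->refl->D->L'->A->R'->C->plug->C
Char 6 ('C'): step: R->1, L=6; C->plug->C->R->C->L->H->refl->G->L'->D->R'->H->plug->A
Char 7 ('G'): step: R->2, L=6; G->plug->G->R->C->L->H->refl->G->L'->D->R'->H->plug->A
Char 8 ('H'): step: R->3, L=6; H->plug->A->R->A->L->D->refl->B->L'->H->R'->E->plug->F
Char 9 ('C'): step: R->4, L=6; C->plug->C->R->C->L->H->refl->G->L'->D->R'->B->plug->B
Char 10 ('C'): step: R->5, L=6; C->plug->C->R->F->L->C->refl->F->L'->G->R'->G->plug->G
Final: ciphertext=CBHGCAAFBG, RIGHT=5, LEFT=6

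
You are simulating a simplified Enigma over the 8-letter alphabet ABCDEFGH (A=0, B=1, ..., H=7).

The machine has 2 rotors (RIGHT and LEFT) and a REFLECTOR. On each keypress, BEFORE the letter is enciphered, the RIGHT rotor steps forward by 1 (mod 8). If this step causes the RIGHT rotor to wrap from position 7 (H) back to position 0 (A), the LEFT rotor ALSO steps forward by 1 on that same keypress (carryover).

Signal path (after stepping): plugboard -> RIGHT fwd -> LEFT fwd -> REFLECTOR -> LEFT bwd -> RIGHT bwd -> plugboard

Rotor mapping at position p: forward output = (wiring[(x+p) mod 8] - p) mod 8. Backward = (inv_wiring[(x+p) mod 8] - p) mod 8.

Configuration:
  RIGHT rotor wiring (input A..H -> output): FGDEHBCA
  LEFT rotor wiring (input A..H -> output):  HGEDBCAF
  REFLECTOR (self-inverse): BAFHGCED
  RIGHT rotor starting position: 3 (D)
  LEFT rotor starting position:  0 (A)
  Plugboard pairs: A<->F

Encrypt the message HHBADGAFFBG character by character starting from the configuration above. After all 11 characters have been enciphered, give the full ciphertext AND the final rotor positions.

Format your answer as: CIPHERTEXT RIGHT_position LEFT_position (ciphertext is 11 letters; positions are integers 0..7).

Char 1 ('H'): step: R->4, L=0; H->plug->H->R->A->L->H->refl->D->L'->D->R'->A->plug->F
Char 2 ('H'): step: R->5, L=0; H->plug->H->R->C->L->E->refl->G->L'->B->R'->E->plug->E
Char 3 ('B'): step: R->6, L=0; B->plug->B->R->C->L->E->refl->G->L'->B->R'->G->plug->G
Char 4 ('A'): step: R->7, L=0; A->plug->F->R->A->L->H->refl->D->L'->D->R'->H->plug->H
Char 5 ('D'): step: R->0, L->1 (L advanced); D->plug->D->R->E->L->B->refl->A->L'->D->R'->C->plug->C
Char 6 ('G'): step: R->1, L=1; G->plug->G->R->H->L->G->refl->E->L'->G->R'->D->plug->D
Char 7 ('A'): step: R->2, L=1; A->plug->F->R->G->L->E->refl->G->L'->H->R'->D->plug->D
Char 8 ('F'): step: R->3, L=1; F->plug->A->R->B->L->D->refl->H->L'->F->R'->E->plug->E
Char 9 ('F'): step: R->4, L=1; F->plug->A->R->D->L->A->refl->B->L'->E->R'->D->plug->D
Char 10 ('B'): step: R->5, L=1; B->plug->B->R->F->L->H->refl->D->L'->B->R'->E->plug->E
Char 11 ('G'): step: R->6, L=1; G->plug->G->R->B->L->D->refl->H->L'->F->R'->E->plug->E
Final: ciphertext=FEGHCDDEDEE, RIGHT=6, LEFT=1

Answer: FEGHCDDEDEE 6 1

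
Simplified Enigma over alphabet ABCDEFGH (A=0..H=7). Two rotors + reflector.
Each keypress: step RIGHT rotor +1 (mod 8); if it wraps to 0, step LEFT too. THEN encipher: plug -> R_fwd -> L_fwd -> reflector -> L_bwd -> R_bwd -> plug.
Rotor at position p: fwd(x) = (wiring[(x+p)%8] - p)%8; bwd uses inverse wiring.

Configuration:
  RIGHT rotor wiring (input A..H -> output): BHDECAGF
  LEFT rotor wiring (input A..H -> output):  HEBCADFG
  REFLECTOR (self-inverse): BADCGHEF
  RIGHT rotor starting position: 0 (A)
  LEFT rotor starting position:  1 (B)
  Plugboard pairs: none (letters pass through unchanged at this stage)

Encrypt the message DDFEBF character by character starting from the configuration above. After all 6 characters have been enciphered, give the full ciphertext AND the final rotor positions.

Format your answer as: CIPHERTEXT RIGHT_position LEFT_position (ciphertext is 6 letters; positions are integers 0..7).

Char 1 ('D'): step: R->1, L=1; D->plug->D->R->B->L->A->refl->B->L'->C->R'->B->plug->B
Char 2 ('D'): step: R->2, L=1; D->plug->D->R->G->L->F->refl->H->L'->D->R'->F->plug->F
Char 3 ('F'): step: R->3, L=1; F->plug->F->R->G->L->F->refl->H->L'->D->R'->D->plug->D
Char 4 ('E'): step: R->4, L=1; E->plug->E->R->F->L->E->refl->G->L'->H->R'->G->plug->G
Char 5 ('B'): step: R->5, L=1; B->plug->B->R->B->L->A->refl->B->L'->C->R'->E->plug->E
Char 6 ('F'): step: R->6, L=1; F->plug->F->R->G->L->F->refl->H->L'->D->R'->C->plug->C
Final: ciphertext=BFDGEC, RIGHT=6, LEFT=1

Answer: BFDGEC 6 1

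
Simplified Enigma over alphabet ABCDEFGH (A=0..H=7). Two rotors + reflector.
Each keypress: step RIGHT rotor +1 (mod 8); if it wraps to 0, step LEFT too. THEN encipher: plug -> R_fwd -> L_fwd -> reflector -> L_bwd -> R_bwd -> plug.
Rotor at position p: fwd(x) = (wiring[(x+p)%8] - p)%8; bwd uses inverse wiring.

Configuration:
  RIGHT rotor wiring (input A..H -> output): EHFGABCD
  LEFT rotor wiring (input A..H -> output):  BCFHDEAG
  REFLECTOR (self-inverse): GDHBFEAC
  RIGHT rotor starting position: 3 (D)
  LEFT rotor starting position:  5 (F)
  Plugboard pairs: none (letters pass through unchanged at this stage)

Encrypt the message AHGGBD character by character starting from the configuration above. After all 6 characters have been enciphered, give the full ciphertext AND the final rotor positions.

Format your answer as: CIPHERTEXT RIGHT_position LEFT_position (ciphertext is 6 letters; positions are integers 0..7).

Answer: FADFFF 1 6

Derivation:
Char 1 ('A'): step: R->4, L=5; A->plug->A->R->E->L->F->refl->E->L'->D->R'->F->plug->F
Char 2 ('H'): step: R->5, L=5; H->plug->H->R->D->L->E->refl->F->L'->E->R'->A->plug->A
Char 3 ('G'): step: R->6, L=5; G->plug->G->R->C->L->B->refl->D->L'->B->R'->D->plug->D
Char 4 ('G'): step: R->7, L=5; G->plug->G->R->C->L->B->refl->D->L'->B->R'->F->plug->F
Char 5 ('B'): step: R->0, L->6 (L advanced); B->plug->B->R->H->L->G->refl->A->L'->B->R'->F->plug->F
Char 6 ('D'): step: R->1, L=6; D->plug->D->R->H->L->G->refl->A->L'->B->R'->F->plug->F
Final: ciphertext=FADFFF, RIGHT=1, LEFT=6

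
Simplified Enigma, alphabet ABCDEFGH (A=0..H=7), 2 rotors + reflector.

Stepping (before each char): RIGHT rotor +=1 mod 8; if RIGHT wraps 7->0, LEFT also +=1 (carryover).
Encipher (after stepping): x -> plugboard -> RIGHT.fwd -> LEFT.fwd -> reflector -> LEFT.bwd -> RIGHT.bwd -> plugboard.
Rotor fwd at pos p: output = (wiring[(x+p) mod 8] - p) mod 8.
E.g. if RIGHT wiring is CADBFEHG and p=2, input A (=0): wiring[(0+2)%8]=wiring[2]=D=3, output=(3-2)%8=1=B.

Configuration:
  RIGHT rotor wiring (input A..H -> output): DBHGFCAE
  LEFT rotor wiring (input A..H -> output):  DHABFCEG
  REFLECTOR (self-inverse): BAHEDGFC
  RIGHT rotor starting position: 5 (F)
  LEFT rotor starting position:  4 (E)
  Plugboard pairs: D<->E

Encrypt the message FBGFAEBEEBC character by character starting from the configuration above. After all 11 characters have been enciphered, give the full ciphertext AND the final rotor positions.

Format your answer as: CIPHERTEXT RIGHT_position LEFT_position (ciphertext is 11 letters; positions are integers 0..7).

Answer: AGAHDGFAFHD 0 6

Derivation:
Char 1 ('F'): step: R->6, L=4; F->plug->F->R->A->L->B->refl->A->L'->C->R'->A->plug->A
Char 2 ('B'): step: R->7, L=4; B->plug->B->R->E->L->H->refl->C->L'->D->R'->G->plug->G
Char 3 ('G'): step: R->0, L->5 (L advanced); G->plug->G->R->A->L->F->refl->G->L'->D->R'->A->plug->A
Char 4 ('F'): step: R->1, L=5; F->plug->F->R->H->L->A->refl->B->L'->C->R'->H->plug->H
Char 5 ('A'): step: R->2, L=5; A->plug->A->R->F->L->D->refl->E->L'->G->R'->E->plug->D
Char 6 ('E'): step: R->3, L=5; E->plug->D->R->F->L->D->refl->E->L'->G->R'->G->plug->G
Char 7 ('B'): step: R->4, L=5; B->plug->B->R->G->L->E->refl->D->L'->F->R'->F->plug->F
Char 8 ('E'): step: R->5, L=5; E->plug->D->R->G->L->E->refl->D->L'->F->R'->A->plug->A
Char 9 ('E'): step: R->6, L=5; E->plug->D->R->D->L->G->refl->F->L'->A->R'->F->plug->F
Char 10 ('B'): step: R->7, L=5; B->plug->B->R->E->L->C->refl->H->L'->B->R'->H->plug->H
Char 11 ('C'): step: R->0, L->6 (L advanced); C->plug->C->R->H->L->E->refl->D->L'->F->R'->E->plug->D
Final: ciphertext=AGAHDGFAFHD, RIGHT=0, LEFT=6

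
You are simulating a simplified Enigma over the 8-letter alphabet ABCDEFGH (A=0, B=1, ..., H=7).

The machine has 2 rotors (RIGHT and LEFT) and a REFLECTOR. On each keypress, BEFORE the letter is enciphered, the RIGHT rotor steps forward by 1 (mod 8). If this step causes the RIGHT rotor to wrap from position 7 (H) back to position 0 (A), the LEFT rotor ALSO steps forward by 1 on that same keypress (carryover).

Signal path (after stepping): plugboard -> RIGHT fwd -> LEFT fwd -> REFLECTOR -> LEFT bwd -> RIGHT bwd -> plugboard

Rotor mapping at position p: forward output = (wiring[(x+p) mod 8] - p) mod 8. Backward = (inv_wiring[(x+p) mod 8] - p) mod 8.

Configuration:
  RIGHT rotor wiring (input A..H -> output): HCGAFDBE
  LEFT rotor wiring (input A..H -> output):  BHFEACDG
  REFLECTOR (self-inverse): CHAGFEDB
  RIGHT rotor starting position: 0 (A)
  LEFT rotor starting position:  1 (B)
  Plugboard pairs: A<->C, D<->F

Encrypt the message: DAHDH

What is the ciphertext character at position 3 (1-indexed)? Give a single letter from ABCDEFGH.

Char 1 ('D'): step: R->1, L=1; D->plug->F->R->A->L->G->refl->D->L'->C->R'->E->plug->E
Char 2 ('A'): step: R->2, L=1; A->plug->C->R->D->L->H->refl->B->L'->E->R'->A->plug->C
Char 3 ('H'): step: R->3, L=1; H->plug->H->R->D->L->H->refl->B->L'->E->R'->F->plug->D

D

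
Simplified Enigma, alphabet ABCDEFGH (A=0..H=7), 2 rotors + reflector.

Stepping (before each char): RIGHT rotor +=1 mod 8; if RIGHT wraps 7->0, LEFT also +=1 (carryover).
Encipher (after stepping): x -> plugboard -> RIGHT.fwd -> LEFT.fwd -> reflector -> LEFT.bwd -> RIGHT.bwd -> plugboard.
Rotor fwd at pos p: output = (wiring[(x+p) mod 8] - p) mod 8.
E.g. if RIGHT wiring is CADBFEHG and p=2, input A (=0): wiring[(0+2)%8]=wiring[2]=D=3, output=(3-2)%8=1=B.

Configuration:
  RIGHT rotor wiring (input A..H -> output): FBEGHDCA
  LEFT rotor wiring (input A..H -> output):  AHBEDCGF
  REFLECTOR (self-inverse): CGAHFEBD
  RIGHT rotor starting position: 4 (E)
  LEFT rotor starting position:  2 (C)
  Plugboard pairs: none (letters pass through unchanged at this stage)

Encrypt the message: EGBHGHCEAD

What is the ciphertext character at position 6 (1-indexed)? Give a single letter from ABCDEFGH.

Char 1 ('E'): step: R->5, L=2; E->plug->E->R->E->L->E->refl->F->L'->H->R'->F->plug->F
Char 2 ('G'): step: R->6, L=2; G->plug->G->R->B->L->C->refl->A->L'->D->R'->D->plug->D
Char 3 ('B'): step: R->7, L=2; B->plug->B->R->G->L->G->refl->B->L'->C->R'->C->plug->C
Char 4 ('H'): step: R->0, L->3 (L advanced); H->plug->H->R->A->L->B->refl->G->L'->H->R'->E->plug->E
Char 5 ('G'): step: R->1, L=3; G->plug->G->R->H->L->G->refl->B->L'->A->R'->A->plug->A
Char 6 ('H'): step: R->2, L=3; H->plug->H->R->H->L->G->refl->B->L'->A->R'->E->plug->E

E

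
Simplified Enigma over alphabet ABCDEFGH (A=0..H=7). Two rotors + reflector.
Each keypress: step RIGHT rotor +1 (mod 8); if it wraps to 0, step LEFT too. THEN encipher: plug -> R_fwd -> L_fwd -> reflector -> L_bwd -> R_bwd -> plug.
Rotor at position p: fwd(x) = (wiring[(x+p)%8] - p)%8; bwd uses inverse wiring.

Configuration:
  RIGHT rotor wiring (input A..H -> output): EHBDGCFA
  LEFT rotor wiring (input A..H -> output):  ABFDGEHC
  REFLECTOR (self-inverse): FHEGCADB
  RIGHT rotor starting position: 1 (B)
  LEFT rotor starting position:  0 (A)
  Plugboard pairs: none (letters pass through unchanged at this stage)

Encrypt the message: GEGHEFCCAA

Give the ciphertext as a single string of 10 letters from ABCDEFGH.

Char 1 ('G'): step: R->2, L=0; G->plug->G->R->C->L->F->refl->A->L'->A->R'->D->plug->D
Char 2 ('E'): step: R->3, L=0; E->plug->E->R->F->L->E->refl->C->L'->H->R'->C->plug->C
Char 3 ('G'): step: R->4, L=0; G->plug->G->R->F->L->E->refl->C->L'->H->R'->H->plug->H
Char 4 ('H'): step: R->5, L=0; H->plug->H->R->B->L->B->refl->H->L'->G->R'->G->plug->G
Char 5 ('E'): step: R->6, L=0; E->plug->E->R->D->L->D->refl->G->L'->E->R'->H->plug->H
Char 6 ('F'): step: R->7, L=0; F->plug->F->R->H->L->C->refl->E->L'->F->R'->B->plug->B
Char 7 ('C'): step: R->0, L->1 (L advanced); C->plug->C->R->B->L->E->refl->C->L'->C->R'->F->plug->F
Char 8 ('C'): step: R->1, L=1; C->plug->C->R->C->L->C->refl->E->L'->B->R'->E->plug->E
Char 9 ('A'): step: R->2, L=1; A->plug->A->R->H->L->H->refl->B->L'->G->R'->F->plug->F
Char 10 ('A'): step: R->3, L=1; A->plug->A->R->A->L->A->refl->F->L'->D->R'->B->plug->B

Answer: DCHGHBFEFB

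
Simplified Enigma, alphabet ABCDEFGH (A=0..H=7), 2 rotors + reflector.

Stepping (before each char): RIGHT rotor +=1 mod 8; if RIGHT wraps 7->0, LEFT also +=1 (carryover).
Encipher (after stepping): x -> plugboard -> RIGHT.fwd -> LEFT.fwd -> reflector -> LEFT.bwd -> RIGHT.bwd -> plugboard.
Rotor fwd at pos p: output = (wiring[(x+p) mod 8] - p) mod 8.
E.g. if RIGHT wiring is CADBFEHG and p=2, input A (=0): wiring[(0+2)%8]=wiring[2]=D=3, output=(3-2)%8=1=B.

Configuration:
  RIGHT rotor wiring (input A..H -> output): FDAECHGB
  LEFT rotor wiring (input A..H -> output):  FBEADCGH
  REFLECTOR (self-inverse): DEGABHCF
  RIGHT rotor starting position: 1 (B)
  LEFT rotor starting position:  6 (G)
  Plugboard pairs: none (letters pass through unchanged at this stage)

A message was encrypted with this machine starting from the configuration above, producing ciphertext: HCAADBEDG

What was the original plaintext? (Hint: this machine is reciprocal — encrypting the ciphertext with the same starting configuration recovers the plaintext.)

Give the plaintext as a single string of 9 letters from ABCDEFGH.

Char 1 ('H'): step: R->2, L=6; H->plug->H->R->B->L->B->refl->E->L'->H->R'->F->plug->F
Char 2 ('C'): step: R->3, L=6; C->plug->C->R->E->L->G->refl->C->L'->F->R'->H->plug->H
Char 3 ('A'): step: R->4, L=6; A->plug->A->R->G->L->F->refl->H->L'->C->R'->C->plug->C
Char 4 ('A'): step: R->5, L=6; A->plug->A->R->C->L->H->refl->F->L'->G->R'->E->plug->E
Char 5 ('D'): step: R->6, L=6; D->plug->D->R->F->L->C->refl->G->L'->E->R'->G->plug->G
Char 6 ('B'): step: R->7, L=6; B->plug->B->R->G->L->F->refl->H->L'->C->R'->A->plug->A
Char 7 ('E'): step: R->0, L->7 (L advanced); E->plug->E->R->C->L->C->refl->G->L'->B->R'->H->plug->H
Char 8 ('D'): step: R->1, L=7; D->plug->D->R->B->L->G->refl->C->L'->C->R'->A->plug->A
Char 9 ('G'): step: R->2, L=7; G->plug->G->R->D->L->F->refl->H->L'->H->R'->F->plug->F

Answer: FHCEGAHAF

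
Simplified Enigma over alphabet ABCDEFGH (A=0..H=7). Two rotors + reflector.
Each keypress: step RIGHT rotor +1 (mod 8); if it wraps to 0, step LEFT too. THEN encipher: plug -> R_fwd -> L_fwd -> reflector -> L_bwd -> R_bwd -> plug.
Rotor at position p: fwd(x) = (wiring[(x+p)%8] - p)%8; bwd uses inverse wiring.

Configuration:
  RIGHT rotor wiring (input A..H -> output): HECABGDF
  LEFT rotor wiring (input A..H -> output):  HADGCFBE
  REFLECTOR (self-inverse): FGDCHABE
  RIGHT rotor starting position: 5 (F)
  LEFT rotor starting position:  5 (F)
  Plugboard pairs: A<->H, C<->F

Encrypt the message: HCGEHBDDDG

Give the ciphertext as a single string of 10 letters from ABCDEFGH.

Answer: DEDGCABHBH

Derivation:
Char 1 ('H'): step: R->6, L=5; H->plug->A->R->F->L->G->refl->B->L'->G->R'->D->plug->D
Char 2 ('C'): step: R->7, L=5; C->plug->F->R->C->L->H->refl->E->L'->B->R'->E->plug->E
Char 3 ('G'): step: R->0, L->6 (L advanced); G->plug->G->R->D->L->C->refl->D->L'->A->R'->D->plug->D
Char 4 ('E'): step: R->1, L=6; E->plug->E->R->F->L->A->refl->F->L'->E->R'->G->plug->G
Char 5 ('H'): step: R->2, L=6; H->plug->A->R->A->L->D->refl->C->L'->D->R'->F->plug->C
Char 6 ('B'): step: R->3, L=6; B->plug->B->R->G->L->E->refl->H->L'->H->R'->H->plug->A
Char 7 ('D'): step: R->4, L=6; D->plug->D->R->B->L->G->refl->B->L'->C->R'->B->plug->B
Char 8 ('D'): step: R->5, L=6; D->plug->D->R->C->L->B->refl->G->L'->B->R'->A->plug->H
Char 9 ('D'): step: R->6, L=6; D->plug->D->R->G->L->E->refl->H->L'->H->R'->B->plug->B
Char 10 ('G'): step: R->7, L=6; G->plug->G->R->H->L->H->refl->E->L'->G->R'->A->plug->H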